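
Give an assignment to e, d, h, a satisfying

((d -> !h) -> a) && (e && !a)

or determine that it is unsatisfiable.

e = True, d = True, h = True, a = False

  (d -> !h) -> a = True
    d -> !h = False
      !h = False
  e && !a = True
    !a = True
Both conjuncts True, so the formula holds.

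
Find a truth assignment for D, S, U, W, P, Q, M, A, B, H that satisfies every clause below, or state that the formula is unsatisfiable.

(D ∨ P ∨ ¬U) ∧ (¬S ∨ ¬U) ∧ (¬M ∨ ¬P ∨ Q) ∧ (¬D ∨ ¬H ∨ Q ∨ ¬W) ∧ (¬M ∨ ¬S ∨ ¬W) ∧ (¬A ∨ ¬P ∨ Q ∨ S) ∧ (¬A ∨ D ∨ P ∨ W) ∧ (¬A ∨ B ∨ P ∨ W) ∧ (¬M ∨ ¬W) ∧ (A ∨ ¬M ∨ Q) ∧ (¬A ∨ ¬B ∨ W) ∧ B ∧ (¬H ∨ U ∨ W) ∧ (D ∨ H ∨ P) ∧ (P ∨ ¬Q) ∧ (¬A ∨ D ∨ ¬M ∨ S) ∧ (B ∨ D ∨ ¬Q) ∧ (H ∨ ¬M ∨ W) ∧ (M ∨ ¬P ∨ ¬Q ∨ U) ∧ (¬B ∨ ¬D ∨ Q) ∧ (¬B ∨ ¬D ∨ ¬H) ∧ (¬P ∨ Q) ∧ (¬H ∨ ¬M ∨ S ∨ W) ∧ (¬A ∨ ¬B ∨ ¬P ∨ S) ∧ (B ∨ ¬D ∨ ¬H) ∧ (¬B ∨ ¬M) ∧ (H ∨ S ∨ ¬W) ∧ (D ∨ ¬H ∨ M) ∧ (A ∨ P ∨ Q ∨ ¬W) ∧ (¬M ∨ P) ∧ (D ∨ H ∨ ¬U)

D: True; S: False; U: True; W: False; P: True; Q: True; M: False; A: False; B: True; H: False

Unit clause (B) forces B = True.
In (¬B ∨ ¬M) only ¬M is left, so M = False.
Try D = False:
  (D ∨ ¬H ∨ M) forces H = False.
  (D ∨ H ∨ P) forces P = True.
  (¬P ∨ Q) forces Q = True.
  (M ∨ ¬P ∨ ¬Q ∨ U) forces U = True.
  clause (D ∨ H ∨ ¬U) is falsified — backtrack.
So D = True.
  then (¬B ∨ ¬D ∨ Q) forces Q = True.
  then (¬B ∨ ¬D ∨ ¬H) forces H = False.
  then (P ∨ ¬Q) forces P = True.
  then (M ∨ ¬P ∨ ¬Q ∨ U) forces U = True.
  then (¬S ∨ ¬U) forces S = False.
  then (¬A ∨ ¬B ∨ ¬P ∨ S) forces A = False.
  then (H ∨ S ∨ ¬W) forces W = False.
All clauses satisfied.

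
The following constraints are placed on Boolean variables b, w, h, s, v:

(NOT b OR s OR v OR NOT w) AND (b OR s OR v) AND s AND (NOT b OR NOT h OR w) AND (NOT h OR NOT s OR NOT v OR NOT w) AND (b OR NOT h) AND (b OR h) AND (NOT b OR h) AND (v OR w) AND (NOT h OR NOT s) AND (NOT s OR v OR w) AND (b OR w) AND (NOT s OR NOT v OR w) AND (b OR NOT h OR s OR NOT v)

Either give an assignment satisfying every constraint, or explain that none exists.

UNSATISFIABLE

Case s = True:
  (NOT h OR NOT s) forces h = False.
  (b OR h) forces b = True.
  Clause (NOT b OR h) is falsified — contradiction.
Case s = False:
  Clause (s) is falsified — contradiction.
Both cases fail, so the formula is unsatisfiable.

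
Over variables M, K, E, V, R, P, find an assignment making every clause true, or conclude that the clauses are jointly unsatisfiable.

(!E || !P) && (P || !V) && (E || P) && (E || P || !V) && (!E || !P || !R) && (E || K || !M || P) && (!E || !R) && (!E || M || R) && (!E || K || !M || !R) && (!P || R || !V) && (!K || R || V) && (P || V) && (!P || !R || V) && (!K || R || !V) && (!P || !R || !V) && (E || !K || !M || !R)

M = False, K = False, E = False, V = False, R = False, P = True

Set M = False.
Set K = False.
Try E = True:
  (!E || !P) forces P = False.
  (P || !V) forces V = False.
  clause (P || V) is falsified — backtrack.
So E = False.
  then (E || P) forces P = True.
Try V = True:
  (!P || R || !V) forces R = True.
  clause (!P || !R || !V) is falsified — backtrack.
So V = False.
  then (!P || !R || V) forces R = False.
All clauses satisfied.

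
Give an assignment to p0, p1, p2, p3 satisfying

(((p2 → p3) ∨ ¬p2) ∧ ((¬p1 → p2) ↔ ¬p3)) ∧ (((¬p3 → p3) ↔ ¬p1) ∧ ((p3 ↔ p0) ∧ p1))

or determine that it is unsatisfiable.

p0 = False; p1 = True; p2 = False; p3 = False

  ((p2 → p3) ∨ ¬p2) ∧ ((¬p1 → p2) ↔ ¬p3) = True
    (p2 → p3) ∨ ¬p2 = True
      p2 → p3 = True
      ¬p2 = True
    (¬p1 → p2) ↔ ¬p3 = True
      ¬p1 → p2 = True
        ¬p1 = False
      ¬p3 = True
  ((¬p3 → p3) ↔ ¬p1) ∧ ((p3 ↔ p0) ∧ p1) = True
    (¬p3 → p3) ↔ ¬p1 = True
      ¬p3 → p3 = False
        ¬p3 = True
      ¬p1 = False
    (p3 ↔ p0) ∧ p1 = True
      p3 ↔ p0 = True
Both conjuncts True, so the formula holds.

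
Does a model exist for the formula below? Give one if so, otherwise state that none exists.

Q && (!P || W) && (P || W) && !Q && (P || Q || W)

Case Q = True:
  Clause (!Q) is falsified — contradiction.
Case Q = False:
  Clause (Q) is falsified — contradiction.
Both cases fail, so the formula is unsatisfiable.

Unsatisfiable — no assignment works.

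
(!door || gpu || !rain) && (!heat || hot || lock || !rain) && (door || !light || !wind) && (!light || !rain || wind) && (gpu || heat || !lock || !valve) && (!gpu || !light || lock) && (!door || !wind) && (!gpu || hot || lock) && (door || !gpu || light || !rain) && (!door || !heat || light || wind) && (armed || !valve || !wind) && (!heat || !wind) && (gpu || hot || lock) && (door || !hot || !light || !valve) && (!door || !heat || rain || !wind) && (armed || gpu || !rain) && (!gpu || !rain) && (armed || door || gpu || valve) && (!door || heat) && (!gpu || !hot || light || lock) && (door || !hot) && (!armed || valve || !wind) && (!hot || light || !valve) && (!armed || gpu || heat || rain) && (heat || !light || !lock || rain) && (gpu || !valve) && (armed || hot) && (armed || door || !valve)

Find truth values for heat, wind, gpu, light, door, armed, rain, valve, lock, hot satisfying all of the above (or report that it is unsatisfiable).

Set heat = True.
  then (!heat || !wind) forces wind = False.
Set gpu = True.
  then (!gpu || !rain) forces rain = False.
Set light = False.
  then (!door || !heat || light || wind) forces door = False.
  then (door || !hot) forces hot = False.
  then (armed || hot) forces armed = True.
  then (!gpu || hot || lock) forces lock = True.
Set valve = False.
All clauses satisfied.

heat=T; wind=F; gpu=T; light=F; door=F; armed=T; rain=F; valve=F; lock=T; hot=F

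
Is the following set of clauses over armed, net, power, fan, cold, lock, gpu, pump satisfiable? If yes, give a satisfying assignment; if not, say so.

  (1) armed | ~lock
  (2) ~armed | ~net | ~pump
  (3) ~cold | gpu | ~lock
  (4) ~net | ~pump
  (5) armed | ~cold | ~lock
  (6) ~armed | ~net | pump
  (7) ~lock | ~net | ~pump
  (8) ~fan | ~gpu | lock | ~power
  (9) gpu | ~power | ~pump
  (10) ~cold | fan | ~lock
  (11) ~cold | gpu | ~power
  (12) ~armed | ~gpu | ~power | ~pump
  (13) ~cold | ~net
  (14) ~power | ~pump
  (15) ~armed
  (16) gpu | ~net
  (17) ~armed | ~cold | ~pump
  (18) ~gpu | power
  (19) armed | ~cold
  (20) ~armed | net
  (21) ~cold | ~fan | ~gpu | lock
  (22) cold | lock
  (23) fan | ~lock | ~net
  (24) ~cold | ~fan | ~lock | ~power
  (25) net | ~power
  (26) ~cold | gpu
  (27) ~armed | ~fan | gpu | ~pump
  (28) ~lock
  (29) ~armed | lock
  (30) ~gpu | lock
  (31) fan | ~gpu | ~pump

Case armed = True:
  Clause (~armed) is falsified — contradiction.
Case armed = False:
  (armed | ~lock) forces lock = False.
  (armed | ~cold) forces cold = False.
  Clause (cold | lock) is falsified — contradiction.
Both cases fail, so the formula is unsatisfiable.

Unsatisfiable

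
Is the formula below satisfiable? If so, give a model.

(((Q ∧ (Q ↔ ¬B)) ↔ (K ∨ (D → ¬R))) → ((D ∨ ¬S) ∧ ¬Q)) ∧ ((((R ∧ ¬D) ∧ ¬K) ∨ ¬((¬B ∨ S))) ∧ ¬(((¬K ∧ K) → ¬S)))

The conjunct ¬(((¬K ∧ K) → ¬S)) is unsatisfiable on its own:
  K=F, S=F: evaluates to False.
  K=F, S=T: evaluates to False.
  K=T, S=F: evaluates to False.
  K=T, S=T: evaluates to False.
So the whole conjunction is unsatisfiable.

Unsatisfiable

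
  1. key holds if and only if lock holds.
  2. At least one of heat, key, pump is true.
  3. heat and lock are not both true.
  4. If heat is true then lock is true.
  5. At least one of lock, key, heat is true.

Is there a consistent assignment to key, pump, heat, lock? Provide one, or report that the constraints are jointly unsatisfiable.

key = True, pump = False, heat = False, lock = True

  (1) key=T, lock=T — same ✓
  (2) {heat, key, pump}: 1 true — at least one ✓
  (3) heat=F, lock=T — not both ✓
  (4) heat=F ⇒ lock: vacuous ✓
  (5) {lock, key, heat}: 2 true — at least one ✓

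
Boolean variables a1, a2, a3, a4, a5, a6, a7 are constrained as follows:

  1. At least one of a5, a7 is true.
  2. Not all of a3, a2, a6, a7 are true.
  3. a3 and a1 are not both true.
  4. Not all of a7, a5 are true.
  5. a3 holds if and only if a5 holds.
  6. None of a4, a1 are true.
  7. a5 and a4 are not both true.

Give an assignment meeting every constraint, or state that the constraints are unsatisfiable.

a1 = False; a2 = True; a3 = False; a4 = False; a5 = False; a6 = True; a7 = True

  (1) {a5, a7}: 1 true — at least one ✓
  (2) {a3, a2, a6, a7}: 3/4 true — not all ✓
  (3) a3=F, a1=F — not both ✓
  (4) {a7, a5}: 1/2 true — not all ✓
  (5) a3=F, a5=F — same ✓
  (6) {a4, a1}: 0 true — none ✓
  (7) a5=F, a4=F — not both ✓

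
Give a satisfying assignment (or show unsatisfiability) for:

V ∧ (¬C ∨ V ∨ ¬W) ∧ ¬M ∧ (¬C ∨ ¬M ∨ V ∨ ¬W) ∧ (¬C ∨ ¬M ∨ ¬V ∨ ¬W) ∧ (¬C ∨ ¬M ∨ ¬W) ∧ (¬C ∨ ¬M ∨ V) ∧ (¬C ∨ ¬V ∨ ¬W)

V = True, W = True, M = False, C = False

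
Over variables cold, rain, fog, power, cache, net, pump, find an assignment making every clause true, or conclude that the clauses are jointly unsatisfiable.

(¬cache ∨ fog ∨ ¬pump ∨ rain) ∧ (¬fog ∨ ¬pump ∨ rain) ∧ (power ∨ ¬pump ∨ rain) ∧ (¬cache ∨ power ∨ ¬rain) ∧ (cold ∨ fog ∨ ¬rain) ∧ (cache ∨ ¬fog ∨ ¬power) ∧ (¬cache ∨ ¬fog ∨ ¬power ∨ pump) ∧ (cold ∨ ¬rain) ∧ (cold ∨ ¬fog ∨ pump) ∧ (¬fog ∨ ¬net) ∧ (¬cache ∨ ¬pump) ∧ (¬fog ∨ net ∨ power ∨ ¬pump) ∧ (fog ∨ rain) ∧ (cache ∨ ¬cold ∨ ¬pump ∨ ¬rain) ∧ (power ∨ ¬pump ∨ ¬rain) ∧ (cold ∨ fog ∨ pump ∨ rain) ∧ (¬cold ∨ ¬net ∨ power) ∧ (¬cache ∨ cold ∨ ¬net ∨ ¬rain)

Set cold = True.
Set rain = True.
Set fog = False.
Set power = True.
Set cache = True.
  then (¬cache ∨ ¬pump) forces pump = False.
Set net = True.
All clauses satisfied.

cold=T; rain=T; fog=F; power=T; cache=T; net=T; pump=F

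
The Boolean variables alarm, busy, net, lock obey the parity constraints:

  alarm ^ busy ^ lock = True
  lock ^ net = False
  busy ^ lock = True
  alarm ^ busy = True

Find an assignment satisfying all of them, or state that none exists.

alarm=F, busy=T, net=F, lock=F

alarm ^ busy ^ lock = F ^ T ^ F = True ✓
lock ^ net = F ^ F = False ✓
busy ^ lock = T ^ F = True ✓
alarm ^ busy = F ^ T = True ✓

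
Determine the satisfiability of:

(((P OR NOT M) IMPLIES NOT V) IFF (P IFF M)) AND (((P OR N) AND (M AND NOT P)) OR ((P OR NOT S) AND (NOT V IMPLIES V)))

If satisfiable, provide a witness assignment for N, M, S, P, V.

N = True, M = False, S = True, P = True, V = True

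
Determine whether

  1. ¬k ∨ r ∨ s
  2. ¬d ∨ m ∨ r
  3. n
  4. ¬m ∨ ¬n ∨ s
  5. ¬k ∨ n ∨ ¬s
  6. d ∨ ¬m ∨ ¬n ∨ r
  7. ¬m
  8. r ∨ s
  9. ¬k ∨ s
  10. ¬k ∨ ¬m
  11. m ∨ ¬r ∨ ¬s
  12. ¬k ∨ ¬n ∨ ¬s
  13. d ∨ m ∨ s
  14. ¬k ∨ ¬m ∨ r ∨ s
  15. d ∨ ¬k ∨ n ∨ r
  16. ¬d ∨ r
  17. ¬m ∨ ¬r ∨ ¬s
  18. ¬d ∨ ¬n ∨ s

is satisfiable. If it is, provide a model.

r: False, s: True, k: False, d: False, n: True, m: False

Unit clause (n) forces n = True.
Unit clause (¬m) forces m = False.
Try r = True:
  (m ∨ ¬r ∨ ¬s) forces s = False.
  (¬k ∨ s) forces k = False.
  (d ∨ m ∨ s) forces d = True.
  clause (¬d ∨ ¬n ∨ s) is falsified — backtrack.
So r = False.
  then (¬d ∨ m ∨ r) forces d = False.
  then (r ∨ s) forces s = True.
  then (¬k ∨ ¬n ∨ ¬s) forces k = False.
All clauses satisfied.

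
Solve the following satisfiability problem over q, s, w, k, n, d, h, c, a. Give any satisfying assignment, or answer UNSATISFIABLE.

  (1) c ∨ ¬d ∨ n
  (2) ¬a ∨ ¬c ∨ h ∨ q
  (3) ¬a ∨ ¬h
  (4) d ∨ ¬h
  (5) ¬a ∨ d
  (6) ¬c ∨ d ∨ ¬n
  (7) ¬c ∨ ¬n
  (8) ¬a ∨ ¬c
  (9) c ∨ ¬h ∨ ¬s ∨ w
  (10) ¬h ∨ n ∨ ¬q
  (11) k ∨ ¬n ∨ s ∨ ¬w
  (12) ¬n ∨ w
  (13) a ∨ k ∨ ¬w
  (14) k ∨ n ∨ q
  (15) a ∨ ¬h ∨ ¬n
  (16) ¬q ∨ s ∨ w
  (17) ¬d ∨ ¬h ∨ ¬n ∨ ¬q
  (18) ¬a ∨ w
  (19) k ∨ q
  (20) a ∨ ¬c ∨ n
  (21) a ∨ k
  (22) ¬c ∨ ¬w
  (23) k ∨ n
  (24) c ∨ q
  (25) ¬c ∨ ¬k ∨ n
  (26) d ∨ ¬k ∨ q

q: True, s: True, w: True, k: True, n: True, d: True, h: False, c: False, a: False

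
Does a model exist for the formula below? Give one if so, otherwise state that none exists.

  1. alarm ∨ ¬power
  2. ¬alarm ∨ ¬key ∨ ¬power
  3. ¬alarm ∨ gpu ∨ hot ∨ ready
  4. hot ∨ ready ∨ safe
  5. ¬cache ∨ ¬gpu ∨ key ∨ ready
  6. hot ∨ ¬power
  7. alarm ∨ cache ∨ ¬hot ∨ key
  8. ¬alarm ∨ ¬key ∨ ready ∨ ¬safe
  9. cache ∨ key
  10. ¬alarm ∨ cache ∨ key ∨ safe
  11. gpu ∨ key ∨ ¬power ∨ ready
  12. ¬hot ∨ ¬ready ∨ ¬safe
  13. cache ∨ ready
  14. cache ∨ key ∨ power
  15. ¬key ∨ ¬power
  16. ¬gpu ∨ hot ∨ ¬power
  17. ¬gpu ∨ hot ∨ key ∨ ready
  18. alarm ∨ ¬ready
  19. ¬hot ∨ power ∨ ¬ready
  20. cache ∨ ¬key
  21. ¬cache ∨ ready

Try ready = False:
  (cache ∨ ready) forces cache = True.
  clause (¬cache ∨ ready) is falsified — backtrack.
So ready = True.
  then (alarm ∨ ¬ready) forces alarm = True.
Set power = False.
  then (¬hot ∨ power ∨ ¬ready) forces hot = False.
Set cache = True.
Set gpu = False.
Set safe = False.
Set key = True.
All clauses satisfied.

ready=T; power=F; cache=T; gpu=F; alarm=T; hot=F; safe=F; key=T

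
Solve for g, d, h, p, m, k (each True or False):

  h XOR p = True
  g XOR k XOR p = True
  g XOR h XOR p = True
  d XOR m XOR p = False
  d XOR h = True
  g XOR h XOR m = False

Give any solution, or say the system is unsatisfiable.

g = False, d = True, h = False, p = True, m = False, k = False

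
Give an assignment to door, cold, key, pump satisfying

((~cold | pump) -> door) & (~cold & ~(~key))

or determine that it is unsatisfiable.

door: True, cold: False, key: True, pump: True

  (~cold | pump) -> door = True
    ~cold | pump = True
      ~cold = True
  ~cold & ~(~key) = True
    ~cold = True
    ~(~key) = True
      ~key = False
Both conjuncts True, so the formula holds.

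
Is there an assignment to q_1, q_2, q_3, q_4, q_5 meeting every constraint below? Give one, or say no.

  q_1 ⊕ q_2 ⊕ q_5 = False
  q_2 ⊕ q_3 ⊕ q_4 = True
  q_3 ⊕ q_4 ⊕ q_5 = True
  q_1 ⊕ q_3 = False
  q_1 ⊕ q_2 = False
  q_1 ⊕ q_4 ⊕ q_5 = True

q_1 = False, q_2 = False, q_3 = False, q_4 = True, q_5 = False

q_1 ⊕ q_2 ⊕ q_5 = F ⊕ F ⊕ F = False ✓
q_2 ⊕ q_3 ⊕ q_4 = F ⊕ F ⊕ T = True ✓
q_3 ⊕ q_4 ⊕ q_5 = F ⊕ T ⊕ F = True ✓
q_1 ⊕ q_3 = F ⊕ F = False ✓
q_1 ⊕ q_2 = F ⊕ F = False ✓
q_1 ⊕ q_4 ⊕ q_5 = F ⊕ T ⊕ F = True ✓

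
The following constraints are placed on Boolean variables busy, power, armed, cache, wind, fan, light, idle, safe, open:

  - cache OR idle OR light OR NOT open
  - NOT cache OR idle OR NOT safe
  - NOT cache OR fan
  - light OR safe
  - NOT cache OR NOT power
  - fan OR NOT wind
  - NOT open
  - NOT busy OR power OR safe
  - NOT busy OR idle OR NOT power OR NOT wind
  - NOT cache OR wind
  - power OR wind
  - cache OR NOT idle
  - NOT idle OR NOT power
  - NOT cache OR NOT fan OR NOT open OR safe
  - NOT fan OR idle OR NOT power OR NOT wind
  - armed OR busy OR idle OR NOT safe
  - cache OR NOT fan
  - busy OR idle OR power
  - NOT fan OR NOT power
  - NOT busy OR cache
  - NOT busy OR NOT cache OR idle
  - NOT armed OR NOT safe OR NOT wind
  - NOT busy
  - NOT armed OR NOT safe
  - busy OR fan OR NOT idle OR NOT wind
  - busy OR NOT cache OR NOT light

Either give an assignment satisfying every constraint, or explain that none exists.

Unit clause (NOT open) forces open = False.
Unit clause (NOT busy) forces busy = False.
Set power = True.
  then (NOT cache OR NOT power) forces cache = False.
  then (cache OR NOT idle) forces idle = False.
  then (cache OR NOT fan) forces fan = False.
  then (fan OR NOT wind) forces wind = False.
Set armed = False.
  then (armed OR busy OR idle OR NOT safe) forces safe = False.
  then (light OR safe) forces light = True.
All clauses satisfied.

busy = False; power = True; armed = False; cache = False; wind = False; fan = False; light = True; idle = False; safe = False; open = False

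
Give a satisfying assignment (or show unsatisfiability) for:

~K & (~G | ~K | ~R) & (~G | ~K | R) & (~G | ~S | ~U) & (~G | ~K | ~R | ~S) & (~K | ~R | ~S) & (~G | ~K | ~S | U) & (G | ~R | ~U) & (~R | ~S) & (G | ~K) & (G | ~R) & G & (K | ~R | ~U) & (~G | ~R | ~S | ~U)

K: False; S: False; R: False; G: True; U: True

Unit clause (~K) forces K = False.
Unit clause (G) forces G = True.
Set S = False.
Set R = False.
Set U = True.
All clauses satisfied.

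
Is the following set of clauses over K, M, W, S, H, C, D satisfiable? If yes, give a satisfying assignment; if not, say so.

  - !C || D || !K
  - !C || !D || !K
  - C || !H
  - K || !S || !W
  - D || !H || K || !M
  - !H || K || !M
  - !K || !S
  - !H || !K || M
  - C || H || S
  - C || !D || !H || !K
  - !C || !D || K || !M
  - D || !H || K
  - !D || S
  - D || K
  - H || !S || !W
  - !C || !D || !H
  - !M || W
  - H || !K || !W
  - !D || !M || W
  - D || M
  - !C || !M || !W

Try K = True:
  (!K || !S) forces S = False.
  (!D || S) forces D = False.
  (!C || D || !K) forces C = False.
  (C || !H) forces H = False.
  clause (C || H || S) is falsified — backtrack.
So K = False.
  then (D || K) forces D = True.
  then (!D || S) forces S = True.
  then (K || !S || !W) forces W = False.
  then (!M || W) forces M = False.
Set H = False.
Set C = False.
All clauses satisfied.

K=F; M=F; W=F; S=T; H=F; C=F; D=T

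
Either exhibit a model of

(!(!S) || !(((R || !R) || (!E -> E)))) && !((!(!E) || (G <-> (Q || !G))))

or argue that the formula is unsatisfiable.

S=T, Q=F, R=T, E=F, G=F

  !(!S) || !(((R || !R) || (!E -> E))) = True
    !(!S) = True
      !S = False
    !(((R || !R) || (!E -> E))) = False
      (R || !R) || (!E -> E) = True
        R || !R = True
          !R = False
        !E -> E = False
          !E = True
  !((!(!E) || (G <-> (Q || !G)))) = True
    !(!E) || (G <-> (Q || !G)) = False
      !(!E) = False
        !E = True
      G <-> (Q || !G) = False
        Q || !G = True
          !G = True
Both conjuncts True, so the formula holds.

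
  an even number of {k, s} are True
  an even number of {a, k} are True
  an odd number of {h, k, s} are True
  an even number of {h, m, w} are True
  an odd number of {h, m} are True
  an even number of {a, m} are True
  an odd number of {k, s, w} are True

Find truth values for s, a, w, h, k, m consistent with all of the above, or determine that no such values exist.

s = False, a = False, w = True, h = True, k = False, m = False

{k, s}: 0 true → even ✓
{a, k}: 0 true → even ✓
{h, k, s}: 1 true → odd ✓
{h, m, w}: 2 true → even ✓
{h, m}: 1 true → odd ✓
{a, m}: 0 true → even ✓
{k, s, w}: 1 true → odd ✓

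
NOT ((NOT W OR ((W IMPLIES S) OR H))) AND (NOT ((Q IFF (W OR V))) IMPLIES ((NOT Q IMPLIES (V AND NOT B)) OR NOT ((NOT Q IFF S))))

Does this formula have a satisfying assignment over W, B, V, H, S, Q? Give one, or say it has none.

W=T, B=F, V=T, H=F, S=F, Q=F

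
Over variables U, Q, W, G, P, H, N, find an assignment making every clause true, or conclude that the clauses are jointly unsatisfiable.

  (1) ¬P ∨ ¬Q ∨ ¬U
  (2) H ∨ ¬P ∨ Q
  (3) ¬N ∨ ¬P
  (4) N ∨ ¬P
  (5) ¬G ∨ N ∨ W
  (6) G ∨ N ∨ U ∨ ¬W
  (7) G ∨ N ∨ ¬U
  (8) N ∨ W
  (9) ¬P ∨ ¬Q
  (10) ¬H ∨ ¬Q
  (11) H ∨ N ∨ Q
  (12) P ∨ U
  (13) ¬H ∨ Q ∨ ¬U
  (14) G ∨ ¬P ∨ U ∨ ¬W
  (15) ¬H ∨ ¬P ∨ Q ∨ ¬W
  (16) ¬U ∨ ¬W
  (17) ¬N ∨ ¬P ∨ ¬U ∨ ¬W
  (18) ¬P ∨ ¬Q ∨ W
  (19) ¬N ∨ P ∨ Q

U = True; Q = True; W = False; G = True; P = False; H = False; N = True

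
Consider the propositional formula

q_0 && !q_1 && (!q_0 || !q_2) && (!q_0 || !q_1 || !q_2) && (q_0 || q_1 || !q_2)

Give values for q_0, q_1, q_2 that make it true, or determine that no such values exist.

Unit clause (q_0) forces q_0 = True.
Unit clause (!q_1) forces q_1 = False.
In (!q_0 || !q_2) only !q_2 is left, so q_2 = False.
Check each clause:
  (q_0): q_0 holds.
  (!q_1): !q_1 holds.
  (!q_0 || !q_2): !q_2 holds.
  (!q_0 || !q_1 || !q_2): !q_1 holds.
  (q_0 || q_1 || !q_2): q_0 holds.
All clauses satisfied.

q_0 = True; q_1 = False; q_2 = False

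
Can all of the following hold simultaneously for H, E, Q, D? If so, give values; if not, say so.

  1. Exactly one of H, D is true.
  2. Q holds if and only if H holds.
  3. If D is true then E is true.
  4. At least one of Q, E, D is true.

H: True, E: False, Q: True, D: False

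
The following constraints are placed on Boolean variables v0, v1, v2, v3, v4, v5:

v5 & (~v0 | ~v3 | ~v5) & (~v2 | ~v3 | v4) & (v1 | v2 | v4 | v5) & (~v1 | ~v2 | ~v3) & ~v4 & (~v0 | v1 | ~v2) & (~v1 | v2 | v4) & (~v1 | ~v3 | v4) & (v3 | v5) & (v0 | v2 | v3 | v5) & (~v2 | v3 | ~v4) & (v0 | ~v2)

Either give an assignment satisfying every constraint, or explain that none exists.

Unit clause (v5) forces v5 = True.
Unit clause (~v4) forces v4 = False.
Set v0 = False.
  then (v0 | ~v2) forces v2 = False.
  then (~v1 | v2 | v4) forces v1 = False.
Set v3 = True.
All clauses satisfied.

v0=F, v1=F, v2=F, v3=T, v4=F, v5=T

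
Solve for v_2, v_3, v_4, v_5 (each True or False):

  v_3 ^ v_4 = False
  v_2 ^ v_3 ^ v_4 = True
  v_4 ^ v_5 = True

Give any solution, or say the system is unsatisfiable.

v_2 = True; v_3 = True; v_4 = True; v_5 = False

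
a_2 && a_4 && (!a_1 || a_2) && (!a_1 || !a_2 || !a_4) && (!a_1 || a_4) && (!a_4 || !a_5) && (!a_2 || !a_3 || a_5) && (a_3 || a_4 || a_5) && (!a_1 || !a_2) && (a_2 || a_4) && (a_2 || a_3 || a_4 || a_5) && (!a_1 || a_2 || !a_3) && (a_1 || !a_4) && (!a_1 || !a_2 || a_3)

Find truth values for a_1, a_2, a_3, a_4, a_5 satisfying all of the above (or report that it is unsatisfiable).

Case a_2 = True:
  (a_4) forces a_4 = True.
  (!a_1 || !a_2 || !a_4) forces a_1 = False.
  Clause (a_1 || !a_4) is falsified — contradiction.
Case a_2 = False:
  Clause (a_2) is falsified — contradiction.
Both cases fail, so the formula is unsatisfiable.

The formula is unsatisfiable.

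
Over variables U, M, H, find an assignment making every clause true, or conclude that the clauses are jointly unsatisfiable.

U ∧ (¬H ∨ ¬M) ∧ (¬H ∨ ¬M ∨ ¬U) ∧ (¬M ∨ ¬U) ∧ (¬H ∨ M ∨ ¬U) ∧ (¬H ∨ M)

U = True, M = False, H = False

Unit clause (U) forces U = True.
In (¬M ∨ ¬U) only ¬M is left, so M = False.
In (¬H ∨ M ∨ ¬U) only ¬H is left, so H = False.
All clauses satisfied.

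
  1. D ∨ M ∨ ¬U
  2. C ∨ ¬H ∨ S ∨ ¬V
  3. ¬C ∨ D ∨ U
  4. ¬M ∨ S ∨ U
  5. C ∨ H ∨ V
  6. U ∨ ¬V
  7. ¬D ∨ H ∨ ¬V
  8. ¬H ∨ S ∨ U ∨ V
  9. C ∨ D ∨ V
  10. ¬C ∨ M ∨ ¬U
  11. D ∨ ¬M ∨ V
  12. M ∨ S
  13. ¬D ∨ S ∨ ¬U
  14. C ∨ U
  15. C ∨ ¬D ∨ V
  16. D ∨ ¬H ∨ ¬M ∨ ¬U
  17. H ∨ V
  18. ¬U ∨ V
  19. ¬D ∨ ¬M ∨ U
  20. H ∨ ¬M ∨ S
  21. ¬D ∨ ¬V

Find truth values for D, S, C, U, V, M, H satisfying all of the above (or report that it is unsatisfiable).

Set D = True.
  then (¬D ∨ ¬V) forces V = False.
  then (C ∨ ¬D ∨ V) forces C = True.
  then (H ∨ V) forces H = True.
  then (¬U ∨ V) forces U = False.
  then (¬D ∨ ¬M ∨ U) forces M = False.
  then (¬H ∨ S ∨ U ∨ V) forces S = True.
All clauses satisfied.

D = True, S = True, C = True, U = False, V = False, M = False, H = True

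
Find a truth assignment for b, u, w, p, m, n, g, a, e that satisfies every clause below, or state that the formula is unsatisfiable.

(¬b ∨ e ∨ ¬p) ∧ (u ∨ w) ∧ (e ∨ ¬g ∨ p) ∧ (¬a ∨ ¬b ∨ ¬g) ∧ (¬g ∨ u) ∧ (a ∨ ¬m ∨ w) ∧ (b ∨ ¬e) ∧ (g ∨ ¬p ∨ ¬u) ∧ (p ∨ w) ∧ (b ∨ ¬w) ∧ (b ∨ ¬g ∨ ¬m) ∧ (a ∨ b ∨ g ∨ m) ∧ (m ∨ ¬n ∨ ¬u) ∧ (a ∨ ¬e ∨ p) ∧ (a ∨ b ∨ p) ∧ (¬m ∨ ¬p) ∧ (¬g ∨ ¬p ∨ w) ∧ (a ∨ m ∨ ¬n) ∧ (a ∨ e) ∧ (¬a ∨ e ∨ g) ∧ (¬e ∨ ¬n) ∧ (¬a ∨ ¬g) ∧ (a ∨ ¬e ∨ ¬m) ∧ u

Unit clause (u) forces u = True.
Try b = False:
  (b ∨ ¬e) forces e = False.
  (b ∨ ¬w) forces w = False.
  (p ∨ w) forces p = True.
  (g ∨ ¬p ∨ ¬u) forces g = True.
  clause (¬g ∨ ¬p ∨ w) is falsified — backtrack.
So b = True.
Try w = False:
  (p ∨ w) forces p = True.
  (¬b ∨ e ∨ ¬p) forces e = True.
  (g ∨ ¬p ∨ ¬u) forces g = True.
  clause (¬g ∨ ¬p ∨ w) is falsified — backtrack.
So w = True.
Set p = False.
Set m = False.
  then (m ∨ ¬n ∨ ¬u) forces n = False.
Set g = False.
Set a = True.
  then (¬a ∨ e ∨ g) forces e = True.
All clauses satisfied.

b=T, u=T, w=T, p=F, m=F, n=F, g=F, a=T, e=T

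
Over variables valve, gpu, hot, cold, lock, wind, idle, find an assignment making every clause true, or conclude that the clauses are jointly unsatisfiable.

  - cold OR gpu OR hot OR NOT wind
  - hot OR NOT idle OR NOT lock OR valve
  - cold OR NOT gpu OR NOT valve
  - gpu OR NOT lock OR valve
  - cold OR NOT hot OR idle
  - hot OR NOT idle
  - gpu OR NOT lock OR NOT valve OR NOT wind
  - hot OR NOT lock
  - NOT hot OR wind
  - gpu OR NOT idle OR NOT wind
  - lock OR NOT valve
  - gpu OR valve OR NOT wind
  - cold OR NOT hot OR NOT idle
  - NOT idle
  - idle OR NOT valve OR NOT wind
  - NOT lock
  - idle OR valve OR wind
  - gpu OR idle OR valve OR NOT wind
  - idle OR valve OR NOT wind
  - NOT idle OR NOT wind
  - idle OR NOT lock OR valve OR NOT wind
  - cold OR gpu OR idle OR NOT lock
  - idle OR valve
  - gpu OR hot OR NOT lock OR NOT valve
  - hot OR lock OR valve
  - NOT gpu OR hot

Case valve = True:
  (lock OR NOT valve) forces lock = True.
  Clause (NOT lock) is falsified — contradiction.
Case valve = False:
  (NOT idle) forces idle = False.
  Clause (idle OR valve) is falsified — contradiction.
Both cases fail, so the formula is unsatisfiable.

Unsatisfiable — no assignment works.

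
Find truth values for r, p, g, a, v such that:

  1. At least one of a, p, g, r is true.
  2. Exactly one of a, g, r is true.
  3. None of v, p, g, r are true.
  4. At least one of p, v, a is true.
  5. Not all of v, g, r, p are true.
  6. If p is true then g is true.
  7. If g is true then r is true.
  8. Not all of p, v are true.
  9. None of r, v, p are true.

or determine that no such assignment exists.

r = False; p = False; g = False; a = True; v = False

  (1) {a, p, g, r}: 1 true — at least one ✓
  (2) {a, g, r}: 1 true — exactly one ✓
  (3) {v, p, g, r}: 0 true — none ✓
  (4) {p, v, a}: 1 true — at least one ✓
  (5) {v, g, r, p}: 0/4 true — not all ✓
  (6) p=F ⇒ g: vacuous ✓
  (7) g=F ⇒ r: vacuous ✓
  (8) {p, v}: 0/2 true — not all ✓
  (9) {r, v, p}: 0 true — none ✓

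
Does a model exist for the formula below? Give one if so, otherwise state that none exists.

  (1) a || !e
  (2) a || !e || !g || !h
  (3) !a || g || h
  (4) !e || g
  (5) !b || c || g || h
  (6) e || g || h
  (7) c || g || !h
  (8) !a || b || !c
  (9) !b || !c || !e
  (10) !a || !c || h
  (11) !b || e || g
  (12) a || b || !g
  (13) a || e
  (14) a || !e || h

c = False, g = True, a = True, e = True, b = True, h = True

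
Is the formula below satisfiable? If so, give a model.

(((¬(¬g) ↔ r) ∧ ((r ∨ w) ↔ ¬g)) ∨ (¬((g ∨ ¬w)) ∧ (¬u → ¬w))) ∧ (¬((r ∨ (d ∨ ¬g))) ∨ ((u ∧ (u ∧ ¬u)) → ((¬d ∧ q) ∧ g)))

r = False, w = True, d = True, u = True, q = True, g = False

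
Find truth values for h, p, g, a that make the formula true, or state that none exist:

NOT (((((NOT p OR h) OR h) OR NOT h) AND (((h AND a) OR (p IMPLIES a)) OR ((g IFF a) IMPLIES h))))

h=F, p=T, g=F, a=F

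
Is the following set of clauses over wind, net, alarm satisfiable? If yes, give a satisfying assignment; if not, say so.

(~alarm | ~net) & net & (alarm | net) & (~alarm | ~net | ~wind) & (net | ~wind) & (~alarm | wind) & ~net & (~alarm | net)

No satisfying assignment exists.

Case net = True:
  Clause (~net) is falsified — contradiction.
Case net = False:
  Clause (net) is falsified — contradiction.
Both cases fail, so the formula is unsatisfiable.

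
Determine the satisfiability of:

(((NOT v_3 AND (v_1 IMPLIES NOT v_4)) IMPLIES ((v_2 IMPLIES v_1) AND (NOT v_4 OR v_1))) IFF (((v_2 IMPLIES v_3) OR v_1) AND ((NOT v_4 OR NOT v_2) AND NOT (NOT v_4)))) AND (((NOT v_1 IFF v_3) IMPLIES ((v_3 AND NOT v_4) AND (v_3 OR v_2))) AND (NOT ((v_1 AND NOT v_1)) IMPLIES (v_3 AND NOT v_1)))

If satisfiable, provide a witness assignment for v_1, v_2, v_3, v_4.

Case v_1 = True: the conjunct NOT ((v_1 AND NOT v_1)) IMPLIES (v_3 AND NOT v_1) becomes NOT False IMPLIES (v_3 AND False) = False.
Case v_1 = False: the formula simplifies to ((NOT v_3 IMPLIES (NOT v_2 AND NOT v_4)) IFF ((v_2 IMPLIES v_3) AND ((NOT v_4 OR NOT v_2) AND NOT (NOT v_4)))) AND ((v_3 IMPLIES ((v_3 AND NOT v_4) AND (v_3 OR v_2))) AND v_3).
  v_3 = True: simplifies to ((NOT v_4 OR NOT v_2) AND NOT (NOT v_4)) AND NOT v_4.
    v_4 = True: the conjunct NOT v_4 is False.
    v_4 = False: the conjunct NOT (NOT v_4) becomes NOT (NOT False) = False.
  v_3 = False: the conjunct v_3 is False.
Both cases fail — unsatisfiable.

UNSATISFIABLE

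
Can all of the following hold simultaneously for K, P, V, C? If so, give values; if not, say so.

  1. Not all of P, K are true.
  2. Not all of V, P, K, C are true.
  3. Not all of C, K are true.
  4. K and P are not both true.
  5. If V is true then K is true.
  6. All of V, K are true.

K = True; P = False; V = True; C = False

  (1) {P, K}: 1/2 true — not all ✓
  (2) {V, P, K, C}: 2/4 true — not all ✓
  (3) {C, K}: 1/2 true — not all ✓
  (4) K=T, P=F — not both ✓
  (5) V=T ⇒ K: T ✓
  (6) {V, K}: all 2 true ✓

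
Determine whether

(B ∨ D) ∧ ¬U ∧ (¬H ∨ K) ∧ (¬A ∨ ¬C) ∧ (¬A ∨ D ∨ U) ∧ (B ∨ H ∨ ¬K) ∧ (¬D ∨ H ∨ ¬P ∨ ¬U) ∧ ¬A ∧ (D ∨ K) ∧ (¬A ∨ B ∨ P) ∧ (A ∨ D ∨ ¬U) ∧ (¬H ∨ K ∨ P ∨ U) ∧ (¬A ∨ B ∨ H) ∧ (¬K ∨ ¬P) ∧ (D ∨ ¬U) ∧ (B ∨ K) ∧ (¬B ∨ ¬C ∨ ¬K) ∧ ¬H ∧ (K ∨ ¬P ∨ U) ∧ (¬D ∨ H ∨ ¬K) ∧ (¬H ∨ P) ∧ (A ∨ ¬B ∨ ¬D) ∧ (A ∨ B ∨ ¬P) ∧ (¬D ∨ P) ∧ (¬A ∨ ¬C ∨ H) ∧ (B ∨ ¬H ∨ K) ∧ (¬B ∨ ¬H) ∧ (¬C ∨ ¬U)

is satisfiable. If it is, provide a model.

Unit clause (¬U) forces U = False.
Unit clause (¬A) forces A = False.
Unit clause (¬H) forces H = False.
Set D = False.
  then (B ∨ D) forces B = True.
  then (D ∨ K) forces K = True.
  then (¬K ∨ ¬P) forces P = False.
  then (¬B ∨ ¬C ∨ ¬K) forces C = False.
All clauses satisfied.

D: False, U: False, P: False, K: True, C: False, H: False, A: False, B: True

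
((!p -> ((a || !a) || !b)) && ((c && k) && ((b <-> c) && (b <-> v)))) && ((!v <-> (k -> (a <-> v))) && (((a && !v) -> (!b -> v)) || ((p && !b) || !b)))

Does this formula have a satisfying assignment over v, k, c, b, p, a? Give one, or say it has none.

v = True, k = True, c = True, b = True, p = True, a = False

  (!p -> ((a || !a) || !b)) && ((c && k) && ((b <-> c) && (b <-> v))) = True
    !p -> ((a || !a) || !b) = True
      !p = False
      (a || !a) || !b = True
        a || !a = True
          !a = True
        !b = False
    (c && k) && ((b <-> c) && (b <-> v)) = True
      c && k = True
      (b <-> c) && (b <-> v) = True
        b <-> c = True
        b <-> v = True
  (!v <-> (k -> (a <-> v))) && (((a && !v) -> (!b -> v)) || ((p && !b) || !b)) = True
    !v <-> (k -> (a <-> v)) = True
      !v = False
      k -> (a <-> v) = False
        a <-> v = False
    ((a && !v) -> (!b -> v)) || ((p && !b) || !b) = True
      (a && !v) -> (!b -> v) = True
        a && !v = False
          !v = False
        !b -> v = True
          !b = False
      (p && !b) || !b = False
        p && !b = False
          !b = False
        !b = False
Both conjuncts True, so the formula holds.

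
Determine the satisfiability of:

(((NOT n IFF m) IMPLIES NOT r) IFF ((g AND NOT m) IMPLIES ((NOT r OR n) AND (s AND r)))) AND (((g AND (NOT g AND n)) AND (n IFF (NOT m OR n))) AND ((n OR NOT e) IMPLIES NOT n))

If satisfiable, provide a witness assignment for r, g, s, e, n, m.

UNSATISFIABLE

Case g = True: the conjunct NOT g is False.
Case g = False: the conjunct g is False.
Both cases fail — unsatisfiable.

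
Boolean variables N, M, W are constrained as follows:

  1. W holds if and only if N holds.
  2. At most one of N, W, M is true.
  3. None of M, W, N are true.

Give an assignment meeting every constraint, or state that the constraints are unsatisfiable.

N: False; M: False; W: False

  (1) W=F, N=F — same ✓
  (2) {N, W, M}: 0 true — at most one ✓
  (3) {M, W, N}: 0 true — none ✓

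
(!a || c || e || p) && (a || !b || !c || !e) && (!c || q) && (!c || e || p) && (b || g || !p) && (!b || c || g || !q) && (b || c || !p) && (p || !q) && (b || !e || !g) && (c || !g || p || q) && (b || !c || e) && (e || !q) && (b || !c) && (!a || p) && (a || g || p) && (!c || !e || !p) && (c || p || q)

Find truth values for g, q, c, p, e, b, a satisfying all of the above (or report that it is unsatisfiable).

Set g = True.
Set q = True.
  then (p || !q) forces p = True.
  then (e || !q) forces e = True.
  then (!c || !e || !p) forces c = False.
  then (b || c || !p) forces b = True.
Set a = True.
All clauses satisfied.

g = True, q = True, c = False, p = True, e = True, b = True, a = True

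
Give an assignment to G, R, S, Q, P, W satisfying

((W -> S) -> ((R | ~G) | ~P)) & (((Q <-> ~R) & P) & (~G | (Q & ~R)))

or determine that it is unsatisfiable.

G = False, R = False, S = True, Q = True, P = True, W = False

  (W -> S) -> ((R | ~G) | ~P) = True
    W -> S = True
    (R | ~G) | ~P = True
      R | ~G = True
        ~G = True
      ~P = False
  ((Q <-> ~R) & P) & (~G | (Q & ~R)) = True
    (Q <-> ~R) & P = True
      Q <-> ~R = True
        ~R = True
    ~G | (Q & ~R) = True
      ~G = True
      Q & ~R = True
        ~R = True
Both conjuncts True, so the formula holds.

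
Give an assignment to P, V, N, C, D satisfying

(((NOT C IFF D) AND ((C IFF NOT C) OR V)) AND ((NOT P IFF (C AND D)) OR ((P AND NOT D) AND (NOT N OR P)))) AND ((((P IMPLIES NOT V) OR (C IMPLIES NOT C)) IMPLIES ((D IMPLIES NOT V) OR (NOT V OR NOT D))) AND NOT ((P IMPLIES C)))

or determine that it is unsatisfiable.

Case C = True: the conjunct NOT ((P IMPLIES C)) becomes NOT ((P IMPLIES True)) = False.
Case C = False: the formula simplifies to ((D AND V) AND (P OR ((P AND NOT D) AND (NOT N OR P)))) AND (((D IMPLIES NOT V) OR (NOT V OR NOT D)) AND NOT (NOT P)).
  D = True: simplifies to (V AND P) AND ((NOT V OR NOT V) AND NOT (NOT P)).
    V = True: the conjunct NOT V OR NOT V becomes NOT True OR NOT True = False.
    V = False: the conjunct V is False.
  D = False: the conjunct D is False.
Both cases fail — unsatisfiable.

The formula is unsatisfiable.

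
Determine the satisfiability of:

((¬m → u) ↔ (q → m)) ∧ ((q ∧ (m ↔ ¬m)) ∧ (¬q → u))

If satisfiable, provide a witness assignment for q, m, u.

The conjunct m ↔ ¬m is unsatisfiable on its own:
  m=F: evaluates to False.
  m=T: evaluates to False.
So the whole conjunction is unsatisfiable.

The formula is unsatisfiable.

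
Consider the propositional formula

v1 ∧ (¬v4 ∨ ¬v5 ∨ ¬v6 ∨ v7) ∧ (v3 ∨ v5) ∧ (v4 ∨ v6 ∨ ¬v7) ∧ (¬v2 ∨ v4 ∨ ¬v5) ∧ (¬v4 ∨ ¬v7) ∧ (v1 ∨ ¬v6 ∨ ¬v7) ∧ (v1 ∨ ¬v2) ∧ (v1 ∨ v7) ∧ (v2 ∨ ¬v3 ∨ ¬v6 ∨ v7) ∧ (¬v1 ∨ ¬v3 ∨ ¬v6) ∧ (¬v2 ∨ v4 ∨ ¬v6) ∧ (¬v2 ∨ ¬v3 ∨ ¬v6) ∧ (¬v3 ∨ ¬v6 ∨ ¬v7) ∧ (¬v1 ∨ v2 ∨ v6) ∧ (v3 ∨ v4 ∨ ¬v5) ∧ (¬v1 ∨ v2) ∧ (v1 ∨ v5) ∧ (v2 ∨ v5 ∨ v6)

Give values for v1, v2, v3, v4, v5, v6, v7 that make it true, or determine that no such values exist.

v1: True, v2: True, v3: True, v4: True, v5: False, v6: False, v7: False

Unit clause (v1) forces v1 = True.
In (¬v1 ∨ v2) only v2 is left, so v2 = True.
Set v3 = True.
  then (¬v1 ∨ ¬v3 ∨ ¬v6) forces v6 = False.
Set v4 = True.
  then (¬v4 ∨ ¬v7) forces v7 = False.
Set v5 = False.
All clauses satisfied.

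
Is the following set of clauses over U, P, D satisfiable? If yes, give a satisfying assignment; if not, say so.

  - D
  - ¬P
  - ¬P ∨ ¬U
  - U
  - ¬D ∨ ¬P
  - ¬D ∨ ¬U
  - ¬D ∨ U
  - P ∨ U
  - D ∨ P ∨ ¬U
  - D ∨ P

Unsatisfiable

Case U = True:
  (D) forces D = True.
  Clause (¬D ∨ ¬U) is falsified — contradiction.
Case U = False:
  Clause (U) is falsified — contradiction.
Both cases fail, so the formula is unsatisfiable.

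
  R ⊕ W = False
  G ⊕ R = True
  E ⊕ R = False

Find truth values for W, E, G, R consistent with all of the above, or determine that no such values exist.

W=T; E=T; G=F; R=T

R ⊕ W = T ⊕ T = False ✓
G ⊕ R = F ⊕ T = True ✓
E ⊕ R = T ⊕ T = False ✓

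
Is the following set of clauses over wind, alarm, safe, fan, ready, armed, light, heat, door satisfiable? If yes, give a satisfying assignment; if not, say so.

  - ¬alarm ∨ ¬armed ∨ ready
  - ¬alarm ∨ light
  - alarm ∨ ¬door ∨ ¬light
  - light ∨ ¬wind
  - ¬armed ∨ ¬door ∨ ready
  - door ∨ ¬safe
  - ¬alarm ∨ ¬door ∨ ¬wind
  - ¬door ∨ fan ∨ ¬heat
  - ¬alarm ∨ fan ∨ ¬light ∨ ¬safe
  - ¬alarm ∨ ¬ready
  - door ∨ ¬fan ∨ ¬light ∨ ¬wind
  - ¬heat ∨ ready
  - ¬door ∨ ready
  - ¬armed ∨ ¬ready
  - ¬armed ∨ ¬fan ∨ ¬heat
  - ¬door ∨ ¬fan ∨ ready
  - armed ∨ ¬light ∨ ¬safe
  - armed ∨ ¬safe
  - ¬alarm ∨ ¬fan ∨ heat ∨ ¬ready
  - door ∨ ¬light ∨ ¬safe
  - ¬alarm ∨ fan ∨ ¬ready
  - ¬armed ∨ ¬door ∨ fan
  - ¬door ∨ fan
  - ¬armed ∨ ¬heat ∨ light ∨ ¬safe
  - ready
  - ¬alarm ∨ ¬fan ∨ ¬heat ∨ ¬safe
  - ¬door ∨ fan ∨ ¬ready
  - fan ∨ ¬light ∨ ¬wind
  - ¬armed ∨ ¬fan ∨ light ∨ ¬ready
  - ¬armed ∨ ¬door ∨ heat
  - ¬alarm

Unit clause (ready) forces ready = True.
Unit clause (¬alarm) forces alarm = False.
In (¬armed ∨ ¬ready) only ¬armed is left, so armed = False.
In (armed ∨ ¬safe) only ¬safe is left, so safe = False.
Set wind = False.
Set fan = True.
Set light = False.
Set heat = True.
Set door = True.
All clauses satisfied.

wind=F, alarm=F, safe=F, fan=T, ready=T, armed=F, light=F, heat=T, door=T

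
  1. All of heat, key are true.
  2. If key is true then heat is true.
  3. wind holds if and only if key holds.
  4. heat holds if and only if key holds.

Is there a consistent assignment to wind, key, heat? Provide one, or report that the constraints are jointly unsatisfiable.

wind=T; key=T; heat=T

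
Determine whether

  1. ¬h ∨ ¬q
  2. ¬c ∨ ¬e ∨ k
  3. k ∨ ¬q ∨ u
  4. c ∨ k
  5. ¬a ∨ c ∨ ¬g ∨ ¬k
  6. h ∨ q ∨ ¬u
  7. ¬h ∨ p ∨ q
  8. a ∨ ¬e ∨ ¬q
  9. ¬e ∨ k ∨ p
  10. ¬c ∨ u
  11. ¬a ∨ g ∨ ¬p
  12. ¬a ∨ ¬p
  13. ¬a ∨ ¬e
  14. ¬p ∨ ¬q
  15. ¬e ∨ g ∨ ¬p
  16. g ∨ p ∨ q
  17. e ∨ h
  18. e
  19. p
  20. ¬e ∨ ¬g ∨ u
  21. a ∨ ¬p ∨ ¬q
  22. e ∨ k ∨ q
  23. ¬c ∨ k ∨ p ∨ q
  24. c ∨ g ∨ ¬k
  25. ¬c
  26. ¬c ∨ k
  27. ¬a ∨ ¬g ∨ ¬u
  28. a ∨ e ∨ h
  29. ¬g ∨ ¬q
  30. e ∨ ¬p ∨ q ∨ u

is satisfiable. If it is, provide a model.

Unit clause (e) forces e = True.
Unit clause (p) forces p = True.
Unit clause (¬c) forces c = False.
In (c ∨ k) only k is left, so k = True.
In (¬a ∨ ¬p) only ¬a is left, so a = False.
In (¬p ∨ ¬q) only ¬q is left, so q = False.
In (¬e ∨ g ∨ ¬p) only g is left, so g = True.
In (¬e ∨ ¬g ∨ u) only u is left, so u = True.
In (h ∨ q ∨ ¬u) only h is left, so h = True.
All clauses satisfied.

k = True, e = True, q = False, h = True, p = True, a = False, g = True, c = False, u = True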